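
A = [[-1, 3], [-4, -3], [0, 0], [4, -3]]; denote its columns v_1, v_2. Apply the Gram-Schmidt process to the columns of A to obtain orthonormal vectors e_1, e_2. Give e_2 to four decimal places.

e_2 = (0.5627, -0.6506, 0.0000, -0.5100)

v_1 = (-1, -4, 0, 4); ‖v_1‖ = 5.7446, so e_1 = (-0.1741, -0.6963, 0.0000, 0.6963).
e_1·v_2 = (-0.1741)·3 + (-0.6963)·(-3) + 0.0000·0 + 0.6963·(-3) = -0.5222.
u_2 = v_2 + 0.5222·e_1 = (2.9091, -3.3636, 0.0000, -2.6364).
‖u_2‖ = 5.1698, so e_2 = (0.5627, -0.6506, 0.0000, -0.5100).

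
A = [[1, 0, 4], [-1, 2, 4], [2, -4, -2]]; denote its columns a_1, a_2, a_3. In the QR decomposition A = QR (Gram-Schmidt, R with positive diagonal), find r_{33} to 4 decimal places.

r_{33} = 2.6833

a_1 = (1, -1, 2); ‖a_1‖ = 2.4495, so e_1 = (0.4082, -0.4082, 0.8165).
e_1·a_2 = 0.4082·0 + (-0.4082)·2 + 0.8165·(-4) = -4.0825.
u_2 = a_2 + 4.0825·e_1 = (1.6667, 0.3333, -0.6667).
‖u_2‖ = 1.8257, so e_2 = (0.9129, 0.1826, -0.3651).
e_1·a_3 = 0.4082·4 + (-0.4082)·4 + 0.8165·(-2) = -1.6330; e_2·a_3 = 0.9129·4 + 0.1826·4 + (-0.3651)·(-2) = 5.1121.
u_3 = a_3 + 1.6330·e_1 − 5.1121·e_2 = (0.0000, 2.4000, 1.2000).
r_{33} = ‖u_3‖ = 2.6833.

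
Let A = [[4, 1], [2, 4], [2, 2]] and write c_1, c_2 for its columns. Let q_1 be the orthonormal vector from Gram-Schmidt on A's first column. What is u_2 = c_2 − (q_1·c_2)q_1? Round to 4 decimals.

u_2 = (-1.6667, 2.6667, 0.6667)

q_1 = c_1/‖c_1‖ = (4, 2, 2)/4.8990 = (0.8165, 0.4082, 0.4082).
r_{12} = q_1·c_2 = 3.2660.
u_2 = c_2 − 3.2660·q_1 = (-1.6667, 2.6667, 0.6667).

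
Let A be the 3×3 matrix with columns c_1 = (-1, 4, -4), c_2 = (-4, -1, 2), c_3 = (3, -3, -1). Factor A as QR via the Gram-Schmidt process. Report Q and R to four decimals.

Q = [[-0.1741, -0.9717, -0.1595], [0.6963, -0.0069, -0.7177], [-0.6963, 0.2360, -0.6778]], R = [[5.7446, -1.3926, -1.9149], [0.0000, 4.3658, -3.1304], [0.0000, 0.0000, 2.3525]]

c_1 = (-1, 4, -4); ‖c_1‖ = 5.7446, so q_1 = (-0.1741, 0.6963, -0.6963).
q_1·c_2 = (-0.1741)·(-4) + 0.6963·(-1) + (-0.6963)·2 = -1.3926.
u_2 = c_2 + 1.3926·q_1 = (-4.2424, -0.0303, 1.0303).
‖u_2‖ = 4.3658, so q_2 = (-0.9717, -0.0069, 0.2360).
q_1·c_3 = (-0.1741)·3 + 0.6963·(-3) + (-0.6963)·(-1) = -1.9149; q_2·c_3 = (-0.9717)·3 + (-0.0069)·(-3) + 0.2360·(-1) = -3.1304.
u_3 = c_3 + 1.9149·q_1 + 3.1304·q_2 = (-0.3752, -1.6884, -1.5946).
‖u_3‖ = 2.3525, so q_3 = (-0.1595, -0.7177, -0.6778).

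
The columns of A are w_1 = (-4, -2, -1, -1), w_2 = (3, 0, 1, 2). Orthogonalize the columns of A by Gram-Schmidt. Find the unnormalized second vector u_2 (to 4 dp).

u_2 = (0.2727, -1.3636, 0.3182, 1.3182)

w_1 = (-4, -2, -1, -1); ‖w_1‖ = 4.6904, so e_1 = (-0.8528, -0.4264, -0.2132, -0.2132).
e_1·w_2 = (-0.8528)·3 + (-0.4264)·0 + (-0.2132)·1 + (-0.2132)·2 = -3.1980.
u_2 = w_2 + 3.1980·e_1 = (0.2727, -1.3636, 0.3182, 1.3182).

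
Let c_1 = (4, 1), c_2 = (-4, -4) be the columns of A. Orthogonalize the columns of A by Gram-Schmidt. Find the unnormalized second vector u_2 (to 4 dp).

c_1 = (4, 1); ‖c_1‖ = 4.1231, so q_1 = (0.9701, 0.2425).
q_1·c_2 = 0.9701·(-4) + 0.2425·(-4) = -4.8507.
u_2 = c_2 + 4.8507·q_1 = (0.7059, -2.8235).

u_2 = (0.7059, -2.8235)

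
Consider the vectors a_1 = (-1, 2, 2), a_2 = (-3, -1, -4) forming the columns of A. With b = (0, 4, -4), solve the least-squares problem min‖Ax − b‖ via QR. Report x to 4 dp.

x = (0.4541, 0.5838)

e_1 = a_1/‖a_1‖ = (-1, 2, 2)/3.0000 = (-0.3333, 0.6667, 0.6667).
r_{12} = e_1·a_2 = -2.3333.
u_2 = a_2 + 2.3333·e_1 = (-3.7778, 0.5556, -2.4444).
‖u_2‖ = 4.5338, so e_2 = (-0.8332, 0.1225, -0.5392).
Qᵀb = (0.0000, 2.6468).
Back-substitute: x_2 = 2.6468/4.5338 = 0.5838.
x_1 = (0.0000 + 2.3333·0.5838)/3.0000 = 0.4541.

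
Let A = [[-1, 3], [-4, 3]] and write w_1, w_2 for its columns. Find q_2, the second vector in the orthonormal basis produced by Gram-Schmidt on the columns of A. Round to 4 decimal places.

w_1 = (-1, -4); ‖w_1‖ = 4.1231, so q_1 = (-0.2425, -0.9701).
q_1·w_2 = (-0.2425)·3 + (-0.9701)·3 = -3.6380.
u_2 = w_2 + 3.6380·q_1 = (2.1176, -0.5294).
‖u_2‖ = 2.1828, so q_2 = (0.9701, -0.2425).

q_2 = (0.9701, -0.2425)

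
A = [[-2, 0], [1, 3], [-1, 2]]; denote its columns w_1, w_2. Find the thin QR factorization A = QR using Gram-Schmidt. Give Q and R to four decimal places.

Q = [[-0.8165, 0.0930], [0.4082, 0.7909], [-0.4082, 0.6048]], R = [[2.4495, 0.4082], [0.0000, 3.5824]]

w_1 = (-2, 1, -1); ‖w_1‖ = 2.4495, so e_1 = (-0.8165, 0.4082, -0.4082).
e_1·w_2 = (-0.8165)·0 + 0.4082·3 + (-0.4082)·2 = 0.4082.
u_2 = w_2 − 0.4082·e_1 = (0.3333, 2.8333, 2.1667).
‖u_2‖ = 3.5824, so e_2 = (0.0930, 0.7909, 0.6048).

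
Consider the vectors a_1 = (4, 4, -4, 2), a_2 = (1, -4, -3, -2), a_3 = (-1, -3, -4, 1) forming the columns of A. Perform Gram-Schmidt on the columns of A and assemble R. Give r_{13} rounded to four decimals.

r_{13} = 0.2774

a_1 = (4, 4, -4, 2); ‖a_1‖ = 7.2111, so q_1 = (0.5547, 0.5547, -0.5547, 0.2774).
r_{13} = q_1·a_3 = 0.2774.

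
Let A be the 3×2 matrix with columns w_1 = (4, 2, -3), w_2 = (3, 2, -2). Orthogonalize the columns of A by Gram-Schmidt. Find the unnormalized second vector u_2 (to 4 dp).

u_2 = (-0.0345, 0.4828, 0.2759)

q_1 = w_1/‖w_1‖ = (4, 2, -3)/5.3852 = (0.7428, 0.3714, -0.5571).
r_{12} = q_1·w_2 = 4.0853.
u_2 = w_2 − 4.0853·q_1 = (-0.0345, 0.4828, 0.2759).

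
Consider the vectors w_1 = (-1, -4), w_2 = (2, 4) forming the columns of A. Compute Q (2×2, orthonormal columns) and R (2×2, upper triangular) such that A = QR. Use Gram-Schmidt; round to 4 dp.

w_1 = (-1, -4); ‖w_1‖ = 4.1231, so q_1 = (-0.2425, -0.9701).
q_1·w_2 = (-0.2425)·2 + (-0.9701)·4 = -4.3656.
u_2 = w_2 + 4.3656·q_1 = (0.9412, -0.2353).
‖u_2‖ = 0.9701, so q_2 = (0.9701, -0.2425).

Q = [[-0.2425, 0.9701], [-0.9701, -0.2425]], R = [[4.1231, -4.3656], [0.0000, 0.9701]]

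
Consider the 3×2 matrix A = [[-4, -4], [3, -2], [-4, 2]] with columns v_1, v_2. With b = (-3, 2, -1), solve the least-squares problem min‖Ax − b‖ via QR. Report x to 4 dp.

q_1 = v_1/‖v_1‖ = (-4, 3, -4)/6.4031 = (-0.6247, 0.4685, -0.6247).
r_{12} = q_1·v_2 = 0.3123.
u_2 = v_2 − 0.3123·q_1 = (-3.8049, -2.1463, 2.1951).
‖u_2‖ = 4.8890, so q_2 = (-0.7783, -0.4390, 0.4490).
Qᵀb = (3.4358, 1.0077).
Back-substitute: x_2 = 1.0077/4.8890 = 0.2061.
x_1 = (3.4358 − 0.3123·0.2061)/6.4031 = 0.5265.

x = (0.5265, 0.2061)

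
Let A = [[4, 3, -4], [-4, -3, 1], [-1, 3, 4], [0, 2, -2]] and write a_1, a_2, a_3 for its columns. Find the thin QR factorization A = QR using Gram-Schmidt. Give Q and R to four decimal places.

a_1 = (4, -4, -1, 0); ‖a_1‖ = 5.7446, so q_1 = (0.6963, -0.6963, -0.1741, 0.0000).
q_1·a_2 = 0.6963·3 + (-0.6963)·(-3) + (-0.1741)·3 + 0.0000·2 = 3.6556.
u_2 = a_2 − 3.6556·q_1 = (0.4545, -0.4545, 3.6364, 2.0000).
‖u_2‖ = 4.1996, so q_2 = (0.1082, -0.1082, 0.8659, 0.4762).
q_1·a_3 = 0.6963·(-4) + (-0.6963)·1 + (-0.1741)·4 + 0.0000·(-2) = -4.1779; q_2·a_3 = 0.1082·(-4) + (-0.1082)·1 + 0.8659·4 + 0.4762·(-2) = 1.9699.
u_3 = a_3 + 4.1779·q_1 − 1.9699·q_2 = (-1.3041, -1.6959, 1.5670, -2.9381).
‖u_3‖ = 3.9579, so q_3 = (-0.3295, -0.4285, 0.3959, -0.7423).

Q = [[0.6963, 0.1082, -0.3295], [-0.6963, -0.1082, -0.4285], [-0.1741, 0.8659, 0.3959], [0.0000, 0.4762, -0.7423]], R = [[5.7446, 3.6556, -4.1779], [0.0000, 4.1996, 1.9699], [0.0000, 0.0000, 3.9579]]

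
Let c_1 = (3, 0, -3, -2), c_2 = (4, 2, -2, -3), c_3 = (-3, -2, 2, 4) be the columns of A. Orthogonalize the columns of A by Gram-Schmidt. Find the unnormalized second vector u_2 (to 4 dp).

e_1 = c_1/‖c_1‖ = (3, 0, -3, -2)/4.6904 = (0.6396, 0.0000, -0.6396, -0.4264).
r_{12} = e_1·c_2 = 5.1168.
u_2 = c_2 − 5.1168·e_1 = (0.7273, 2.0000, 1.2727, -0.8182).

u_2 = (0.7273, 2.0000, 1.2727, -0.8182)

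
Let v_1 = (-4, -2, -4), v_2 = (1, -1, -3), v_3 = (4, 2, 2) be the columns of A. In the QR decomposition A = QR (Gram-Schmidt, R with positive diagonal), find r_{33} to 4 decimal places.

v_1 = (-4, -2, -4); ‖v_1‖ = 6.0000, so q_1 = (-0.6667, -0.3333, -0.6667).
q_1·v_2 = (-0.6667)·1 + (-0.3333)·(-1) + (-0.6667)·(-3) = 1.6667.
u_2 = v_2 − 1.6667·q_1 = (2.1111, -0.4444, -1.8889).
‖u_2‖ = 2.8674, so q_2 = (0.7362, -0.1550, -0.6587).
q_1·v_3 = (-0.6667)·4 + (-0.3333)·2 + (-0.6667)·2 = -4.6667; q_2·v_3 = 0.7362·4 + (-0.1550)·2 + (-0.6587)·2 = 1.3175.
u_3 = v_3 + 4.6667·q_1 − 1.3175·q_2 = (-0.0811, 0.6486, -0.2432).
r_{33} = ‖u_3‖ = 0.6975.

r_{33} = 0.6975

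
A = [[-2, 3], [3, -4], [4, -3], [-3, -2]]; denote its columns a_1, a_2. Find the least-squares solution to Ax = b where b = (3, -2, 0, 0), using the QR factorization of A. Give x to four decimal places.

a_1 = (-2, 3, 4, -3); ‖a_1‖ = 6.1644, so e_1 = (-0.3244, 0.4867, 0.6489, -0.4867).
e_1·a_2 = (-0.3244)·3 + 0.4867·(-4) + 0.6489·(-3) + (-0.4867)·(-2) = -3.8933.
u_2 = a_2 + 3.8933·e_1 = (1.7368, -2.1053, -0.4737, -3.8947).
‖u_2‖ = 4.7793, so e_2 = (0.3634, -0.4405, -0.0991, -0.8149).
Qᵀb = (-1.9467, 1.9712).
Back-substitute: x_2 = 1.9712/4.7793 = 0.4124.
x_1 = (-1.9467 + 3.8933·0.4124)/6.1644 = -0.0553.

x = (-0.0553, 0.4124)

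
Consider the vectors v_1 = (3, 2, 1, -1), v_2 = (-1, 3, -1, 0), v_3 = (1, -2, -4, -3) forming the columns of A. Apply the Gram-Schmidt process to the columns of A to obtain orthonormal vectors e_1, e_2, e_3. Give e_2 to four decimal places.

v_1 = (3, 2, 1, -1); ‖v_1‖ = 3.8730, so e_1 = (0.7746, 0.5164, 0.2582, -0.2582).
e_1·v_2 = 0.7746·(-1) + 0.5164·3 + 0.2582·(-1) + (-0.2582)·0 = 0.5164.
u_2 = v_2 − 0.5164·e_1 = (-1.4000, 2.7333, -1.1333, 0.1333).
‖u_2‖ = 3.2762, so e_2 = (-0.4273, 0.8343, -0.3459, 0.0407).

e_2 = (-0.4273, 0.8343, -0.3459, 0.0407)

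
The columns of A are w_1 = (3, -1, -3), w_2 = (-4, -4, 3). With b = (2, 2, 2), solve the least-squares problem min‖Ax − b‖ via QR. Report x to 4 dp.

x = (-0.5143, -0.4571)

w_1 = (3, -1, -3); ‖w_1‖ = 4.3589, so q_1 = (0.6882, -0.2294, -0.6882).
q_1·w_2 = 0.6882·(-4) + (-0.2294)·(-4) + (-0.6882)·3 = -3.9001.
u_2 = w_2 + 3.9001·q_1 = (-1.3158, -4.8947, 0.3158).
‖u_2‖ = 5.0783, so q_2 = (-0.2591, -0.9638, 0.0622).
Qᵀb = (-0.4588, -2.3215).
Back-substitute: x_2 = -2.3215/5.0783 = -0.4571.
x_1 = (-0.4588 + 3.9001·(-0.4571))/4.3589 = -0.5143.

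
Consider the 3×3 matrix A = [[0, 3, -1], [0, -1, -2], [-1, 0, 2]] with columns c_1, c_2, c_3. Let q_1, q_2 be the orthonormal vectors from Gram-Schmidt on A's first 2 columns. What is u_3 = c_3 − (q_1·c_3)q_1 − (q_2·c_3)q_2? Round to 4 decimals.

u_3 = (-0.7000, -2.1000, 0.0000)

c_1 = (0, 0, -1); ‖c_1‖ = 1.0000, so q_1 = (0.0000, 0.0000, -1.0000).
q_1·c_2 = 0.0000·3 + 0.0000·(-1) + (-1.0000)·0 = 0.0000.
u_2 = c_2 + 0.0000·q_1 = (3.0000, -1.0000, 0.0000).
‖u_2‖ = 3.1623, so q_2 = (0.9487, -0.3162, 0.0000).
q_1·c_3 = 0.0000·(-1) + 0.0000·(-2) + (-1.0000)·2 = -2.0000; q_2·c_3 = 0.9487·(-1) + (-0.3162)·(-2) + 0.0000·2 = -0.3162.
u_3 = c_3 + 2.0000·q_1 + 0.3162·q_2 = (-0.7000, -2.1000, 0.0000).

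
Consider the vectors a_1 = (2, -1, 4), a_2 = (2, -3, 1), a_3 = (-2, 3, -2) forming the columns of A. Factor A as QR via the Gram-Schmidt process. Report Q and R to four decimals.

a_1 = (2, -1, 4); ‖a_1‖ = 4.5826, so q_1 = (0.4364, -0.2182, 0.8729).
q_1·a_2 = 0.4364·2 + (-0.2182)·(-3) + 0.8729·1 = 2.4004.
u_2 = a_2 − 2.4004·q_1 = (0.9524, -2.4762, -1.0952).
‖u_2‖ = 2.8702, so q_2 = (0.3318, -0.8627, -0.3816).
q_1·a_3 = 0.4364·(-2) + (-0.2182)·3 + 0.8729·(-2) = -3.2733; q_2·a_3 = 0.3318·(-2) + (-0.8627)·3 + (-0.3816)·(-2) = -2.4886.
u_3 = a_3 + 3.2733·q_1 + 2.4886·q_2 = (0.2543, 0.1387, -0.0925).
‖u_3‖ = 0.3041, so q_3 = (0.8363, 0.4562, -0.3041).

Q = [[0.4364, 0.3318, 0.8363], [-0.2182, -0.8627, 0.4562], [0.8729, -0.3816, -0.3041]], R = [[4.5826, 2.4004, -3.2733], [0.0000, 2.8702, -2.4886], [0.0000, 0.0000, 0.3041]]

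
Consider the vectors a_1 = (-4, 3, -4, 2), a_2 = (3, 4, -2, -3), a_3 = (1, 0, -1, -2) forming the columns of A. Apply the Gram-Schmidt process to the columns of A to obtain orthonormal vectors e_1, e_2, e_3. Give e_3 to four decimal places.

e_3 = (-0.1909, -0.5699, -0.5339, -0.5947)

a_1 = (-4, 3, -4, 2); ‖a_1‖ = 6.7082, so e_1 = (-0.5963, 0.4472, -0.5963, 0.2981).
e_1·a_2 = (-0.5963)·3 + 0.4472·4 + (-0.5963)·(-2) + 0.2981·(-3) = 0.2981.
u_2 = a_2 − 0.2981·e_1 = (3.1778, 3.8667, -1.8222, -3.0889).
‖u_2‖ = 6.1572, so e_2 = (0.5161, 0.6280, -0.2959, -0.5017).
e_1·a_3 = (-0.5963)·1 + 0.4472·0 + (-0.5963)·(-1) + 0.2981·(-2) = -0.5963; e_2·a_3 = 0.5161·1 + 0.6280·0 + (-0.2959)·(-1) + (-0.5017)·(-2) = 1.8154.
u_3 = a_3 + 0.5963·e_1 − 1.8154·e_2 = (-0.2925, -0.8734, -0.8183, -0.9115).
‖u_3‖ = 1.5326, so e_3 = (-0.1909, -0.5699, -0.5339, -0.5947).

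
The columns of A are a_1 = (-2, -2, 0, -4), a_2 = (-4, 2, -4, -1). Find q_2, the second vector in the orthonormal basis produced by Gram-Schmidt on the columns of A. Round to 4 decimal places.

q_2 = (-0.5689, 0.4551, -0.6827, 0.0569)

a_1 = (-2, -2, 0, -4); ‖a_1‖ = 4.8990, so q_1 = (-0.4082, -0.4082, 0.0000, -0.8165).
q_1·a_2 = (-0.4082)·(-4) + (-0.4082)·2 + 0.0000·(-4) + (-0.8165)·(-1) = 1.6330.
u_2 = a_2 − 1.6330·q_1 = (-3.3333, 2.6667, -4.0000, 0.3333).
‖u_2‖ = 5.8595, so q_2 = (-0.5689, 0.4551, -0.6827, 0.0569).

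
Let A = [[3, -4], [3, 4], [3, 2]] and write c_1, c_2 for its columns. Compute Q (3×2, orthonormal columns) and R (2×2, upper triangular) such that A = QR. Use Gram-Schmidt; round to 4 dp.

c_1 = (3, 3, 3); ‖c_1‖ = 5.1962, so e_1 = (0.5774, 0.5774, 0.5774).
e_1·c_2 = 0.5774·(-4) + 0.5774·4 + 0.5774·2 = 1.1547.
u_2 = c_2 − 1.1547·e_1 = (-4.6667, 3.3333, 1.3333).
‖u_2‖ = 5.8878, so e_2 = (-0.7926, 0.5661, 0.2265).

Q = [[0.5774, -0.7926], [0.5774, 0.5661], [0.5774, 0.2265]], R = [[5.1962, 1.1547], [0.0000, 5.8878]]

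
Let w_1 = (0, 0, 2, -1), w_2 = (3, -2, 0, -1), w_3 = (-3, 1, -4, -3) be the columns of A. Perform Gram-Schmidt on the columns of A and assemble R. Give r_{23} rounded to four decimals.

r_{23} = -1.8843

w_1 = (0, 0, 2, -1); ‖w_1‖ = 2.2361, so q_1 = (0.0000, 0.0000, 0.8944, -0.4472).
q_1·w_2 = 0.0000·3 + 0.0000·(-2) + 0.8944·0 + (-0.4472)·(-1) = 0.4472.
u_2 = w_2 − 0.4472·q_1 = (3.0000, -2.0000, -0.4000, -0.8000).
‖u_2‖ = 3.7148, so q_2 = (0.8076, -0.5384, -0.1077, -0.2154).
r_{23} = q_2·w_3 = -1.8843.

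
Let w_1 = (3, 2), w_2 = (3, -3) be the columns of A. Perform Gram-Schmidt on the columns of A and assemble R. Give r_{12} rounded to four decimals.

w_1 = (3, 2); ‖w_1‖ = 3.6056, so e_1 = (0.8321, 0.5547).
r_{12} = e_1·w_2 = 0.8321.

r_{12} = 0.8321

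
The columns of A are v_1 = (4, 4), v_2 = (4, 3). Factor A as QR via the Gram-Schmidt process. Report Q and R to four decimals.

Q = [[0.7071, 0.7071], [0.7071, -0.7071]], R = [[5.6569, 4.9497], [0.0000, 0.7071]]

v_1 = (4, 4); ‖v_1‖ = 5.6569, so e_1 = (0.7071, 0.7071).
e_1·v_2 = 0.7071·4 + 0.7071·3 = 4.9497.
u_2 = v_2 − 4.9497·e_1 = (0.5000, -0.5000).
‖u_2‖ = 0.7071, so e_2 = (0.7071, -0.7071).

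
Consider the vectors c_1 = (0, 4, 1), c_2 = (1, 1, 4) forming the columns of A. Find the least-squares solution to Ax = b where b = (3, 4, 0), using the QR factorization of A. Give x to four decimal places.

c_1 = (0, 4, 1); ‖c_1‖ = 4.1231, so e_1 = (0.0000, 0.9701, 0.2425).
e_1·c_2 = 0.0000·1 + 0.9701·1 + 0.2425·4 = 1.9403.
u_2 = c_2 − 1.9403·e_1 = (1.0000, -0.8824, 3.5294).
‖u_2‖ = 3.7730, so e_2 = (0.2650, -0.2339, 0.9354).
Qᵀb = (3.8806, -0.1403).
Back-substitute: x_2 = -0.1403/3.7730 = -0.0372.
x_1 = (3.8806 − 1.9403·(-0.0372))/4.1231 = 0.9587.

x = (0.9587, -0.0372)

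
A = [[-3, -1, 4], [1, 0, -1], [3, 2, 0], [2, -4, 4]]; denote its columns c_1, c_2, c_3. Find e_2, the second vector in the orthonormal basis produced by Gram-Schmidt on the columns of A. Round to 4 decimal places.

e_2 = (-0.1900, -0.0095, 0.4084, -0.8928)

c_1 = (-3, 1, 3, 2); ‖c_1‖ = 4.7958, so e_1 = (-0.6255, 0.2085, 0.6255, 0.4170).
e_1·c_2 = (-0.6255)·(-1) + 0.2085·0 + 0.6255·2 + 0.4170·(-4) = 0.2085.
u_2 = c_2 − 0.2085·e_1 = (-0.8696, -0.0435, 1.8696, -4.0870).
‖u_2‖ = 4.5778, so e_2 = (-0.1900, -0.0095, 0.4084, -0.8928).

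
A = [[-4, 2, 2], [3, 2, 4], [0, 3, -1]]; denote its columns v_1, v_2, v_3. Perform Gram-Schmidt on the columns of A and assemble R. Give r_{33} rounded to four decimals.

v_1 = (-4, 3, 0); ‖v_1‖ = 5.0000, so e_1 = (-0.8000, 0.6000, 0.0000).
e_1·v_2 = (-0.8000)·2 + 0.6000·2 + 0.0000·3 = -0.4000.
u_2 = v_2 + 0.4000·e_1 = (1.6800, 2.2400, 3.0000).
‖u_2‖ = 4.1037, so e_2 = (0.4094, 0.5459, 0.7311).
e_1·v_3 = (-0.8000)·2 + 0.6000·4 + 0.0000·(-1) = 0.8000; e_2·v_3 = 0.4094·2 + 0.5459·4 + 0.7311·(-1) = 2.2711.
u_3 = v_3 − 0.8000·e_1 − 2.2711·e_2 = (1.7102, 2.2803, -2.6603).
r_{33} = ‖u_3‖ = 3.8990.

r_{33} = 3.8990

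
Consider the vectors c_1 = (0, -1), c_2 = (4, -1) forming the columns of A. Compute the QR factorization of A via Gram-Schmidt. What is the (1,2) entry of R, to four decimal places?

r_{12} = 1.0000

c_1 = (0, -1); ‖c_1‖ = 1.0000, so q_1 = (0.0000, -1.0000).
r_{12} = q_1·c_2 = 1.0000.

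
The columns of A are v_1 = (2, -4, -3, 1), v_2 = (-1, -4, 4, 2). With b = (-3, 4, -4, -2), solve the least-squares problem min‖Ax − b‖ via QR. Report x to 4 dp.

x = (-0.2852, -0.8611)

q_1 = v_1/‖v_1‖ = (2, -4, -3, 1)/5.4772 = (0.3651, -0.7303, -0.5477, 0.1826).
r_{12} = q_1·v_2 = 0.7303.
u_2 = v_2 − 0.7303·q_1 = (-1.2667, -3.4667, 4.4000, 1.8667).
‖u_2‖ = 6.0388, so q_2 = (-0.2098, -0.5741, 0.7286, 0.3091).
Qᵀb = (-2.1909, -5.1997).
Back-substitute: x_2 = -5.1997/6.0388 = -0.8611.
x_1 = (-2.1909 − 0.7303·(-0.8611))/5.4772 = -0.2852.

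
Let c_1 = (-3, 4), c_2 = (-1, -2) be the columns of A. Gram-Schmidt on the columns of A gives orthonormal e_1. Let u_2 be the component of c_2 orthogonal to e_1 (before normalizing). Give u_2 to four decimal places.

u_2 = (-1.6000, -1.2000)

c_1 = (-3, 4); ‖c_1‖ = 5.0000, so e_1 = (-0.6000, 0.8000).
e_1·c_2 = (-0.6000)·(-1) + 0.8000·(-2) = -1.0000.
u_2 = c_2 + 1.0000·e_1 = (-1.6000, -1.2000).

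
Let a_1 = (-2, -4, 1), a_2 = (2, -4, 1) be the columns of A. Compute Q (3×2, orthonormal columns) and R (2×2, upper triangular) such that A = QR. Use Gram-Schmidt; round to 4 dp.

Q = [[-0.4364, 0.8997], [-0.8729, -0.4234], [0.2182, 0.1059]], R = [[4.5826, 2.8368], [0.0000, 3.5989]]

a_1 = (-2, -4, 1); ‖a_1‖ = 4.5826, so e_1 = (-0.4364, -0.8729, 0.2182).
e_1·a_2 = (-0.4364)·2 + (-0.8729)·(-4) + 0.2182·1 = 2.8368.
u_2 = a_2 − 2.8368·e_1 = (3.2381, -1.5238, 0.3810).
‖u_2‖ = 3.5989, so e_2 = (0.8997, -0.4234, 0.1059).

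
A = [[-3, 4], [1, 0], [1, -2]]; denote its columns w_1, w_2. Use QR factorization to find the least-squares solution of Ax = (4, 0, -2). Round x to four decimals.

x = (0.0000, 1.0000)

w_1 = (-3, 1, 1); ‖w_1‖ = 3.3166, so q_1 = (-0.9045, 0.3015, 0.3015).
q_1·w_2 = (-0.9045)·4 + 0.3015·0 + 0.3015·(-2) = -4.2212.
u_2 = w_2 + 4.2212·q_1 = (0.1818, 1.2727, -0.7273).
‖u_2‖ = 1.4771, so q_2 = (0.1231, 0.8616, -0.4924).
Qᵀb = (-4.2212, 1.4771).
Back-substitute: x_2 = 1.4771/1.4771 = 1.0000.
x_1 = (-4.2212 + 4.2212·1.0000)/3.3166 = 0.0000.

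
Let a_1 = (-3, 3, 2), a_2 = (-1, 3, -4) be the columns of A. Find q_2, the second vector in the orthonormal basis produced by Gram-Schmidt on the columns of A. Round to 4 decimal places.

q_1 = a_1/‖a_1‖ = (-3, 3, 2)/4.6904 = (-0.6396, 0.6396, 0.4264).
r_{12} = q_1·a_2 = 0.8528.
u_2 = a_2 − 0.8528·q_1 = (-0.4545, 2.4545, -4.3636).
‖u_2‖ = 5.0272, so q_2 = (-0.0904, 0.4883, -0.8680).

q_2 = (-0.0904, 0.4883, -0.8680)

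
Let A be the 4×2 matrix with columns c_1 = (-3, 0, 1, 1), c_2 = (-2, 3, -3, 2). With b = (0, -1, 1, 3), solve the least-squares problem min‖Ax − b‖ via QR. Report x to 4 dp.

x = (0.3985, -0.0766)

e_1 = c_1/‖c_1‖ = (-3, 0, 1, 1)/3.3166 = (-0.9045, 0.0000, 0.3015, 0.3015).
r_{12} = e_1·c_2 = 1.5076.
u_2 = c_2 − 1.5076·e_1 = (-0.6364, 3.0000, -3.4545, 1.5455).
‖u_2‖ = 4.8711, so e_2 = (-0.1306, 0.6159, -0.7092, 0.3173).
Qᵀb = (1.2060, -0.3733).
Back-substitute: x_2 = -0.3733/4.8711 = -0.0766.
x_1 = (1.2060 − 1.5076·(-0.0766))/3.3166 = 0.3985.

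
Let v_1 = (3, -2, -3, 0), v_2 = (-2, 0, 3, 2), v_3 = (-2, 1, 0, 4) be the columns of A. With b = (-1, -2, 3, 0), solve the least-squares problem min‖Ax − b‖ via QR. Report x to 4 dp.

x = (0.4022, 1.4980, -0.7028)

v_1 = (3, -2, -3, 0); ‖v_1‖ = 4.6904, so e_1 = (0.6396, -0.4264, -0.6396, 0.0000).
e_1·v_2 = 0.6396·(-2) + (-0.4264)·0 + (-0.6396)·3 + 0.0000·2 = -3.1980.
u_2 = v_2 + 3.1980·e_1 = (0.0455, -1.3636, 0.9545, 2.0000).
‖u_2‖ = 2.6024, so e_2 = (0.0175, -0.5240, 0.3668, 0.7685).
e_1·v_3 = 0.6396·(-2) + (-0.4264)·1 + (-0.6396)·0 + 0.0000·4 = -1.7056; e_2·v_3 = 0.0175·(-2) + (-0.5240)·1 + 0.3668·0 + 0.7685·4 = 2.5151.
u_3 = v_3 + 1.7056·e_1 − 2.5151·e_2 = (-0.9530, 1.5906, -2.0134, 2.0671).
‖u_3‖ = 3.4300, so e_3 = (-0.2778, 0.4637, -0.5870, 0.6027).
Qᵀb = (-1.7056, 2.1309, -2.4106).
Back-substitute: x_3 = -2.4106/3.4300 = -0.7028.
x_2 = (2.1309 − 2.5151·(-0.7028))/2.6024 = 1.4980.
x_1 = (-1.7056 + 3.1980·1.4980 + 1.7056·(-0.7028))/4.6904 = 0.4022.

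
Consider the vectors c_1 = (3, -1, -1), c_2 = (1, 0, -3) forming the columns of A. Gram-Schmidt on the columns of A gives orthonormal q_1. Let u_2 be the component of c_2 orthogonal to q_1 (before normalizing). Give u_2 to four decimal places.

u_2 = (-0.6364, 0.5455, -2.4545)

c_1 = (3, -1, -1); ‖c_1‖ = 3.3166, so q_1 = (0.9045, -0.3015, -0.3015).
q_1·c_2 = 0.9045·1 + (-0.3015)·0 + (-0.3015)·(-3) = 1.8091.
u_2 = c_2 − 1.8091·q_1 = (-0.6364, 0.5455, -2.4545).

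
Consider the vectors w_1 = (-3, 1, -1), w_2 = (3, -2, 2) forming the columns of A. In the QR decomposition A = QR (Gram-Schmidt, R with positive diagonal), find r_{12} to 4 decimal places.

r_{12} = -3.9196

q_1 = w_1/‖w_1‖ = (-3, 1, -1)/3.3166 = (-0.9045, 0.3015, -0.3015).
r_{12} = q_1·w_2 = -3.9196.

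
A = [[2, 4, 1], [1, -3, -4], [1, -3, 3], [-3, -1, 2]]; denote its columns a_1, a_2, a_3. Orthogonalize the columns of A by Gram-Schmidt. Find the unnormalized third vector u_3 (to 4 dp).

e_1 = a_1/‖a_1‖ = (2, 1, 1, -3)/3.8730 = (0.5164, 0.2582, 0.2582, -0.7746).
r_{12} = e_1·a_2 = 1.2910.
u_2 = a_2 − 1.2910·e_1 = (3.3333, -3.3333, -3.3333, 0.0000).
‖u_2‖ = 5.7735, so e_2 = (0.5774, -0.5774, -0.5774, 0.0000).
r_{13} = e_1·a_3 = -1.2910; r_{23} = e_2·a_3 = 1.1547.
u_3 = a_3 + 1.2910·e_1 − 1.1547·e_2 = (1.0000, -3.0000, 4.0000, 1.0000).

u_3 = (1.0000, -3.0000, 4.0000, 1.0000)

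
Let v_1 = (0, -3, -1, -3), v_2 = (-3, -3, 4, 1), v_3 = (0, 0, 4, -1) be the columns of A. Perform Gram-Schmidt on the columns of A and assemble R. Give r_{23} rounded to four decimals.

q_1 = v_1/‖v_1‖ = (0, -3, -1, -3)/4.3589 = (0.0000, -0.6882, -0.2294, -0.6882).
r_{12} = q_1·v_2 = 0.4588.
u_2 = v_2 − 0.4588·q_1 = (-3.0000, -2.6842, 4.1053, 1.3158).
‖u_2‖ = 5.8983, so q_2 = (-0.5086, -0.4551, 0.6960, 0.2231).
r_{23} = q_2·v_3 = 2.5610.

r_{23} = 2.5610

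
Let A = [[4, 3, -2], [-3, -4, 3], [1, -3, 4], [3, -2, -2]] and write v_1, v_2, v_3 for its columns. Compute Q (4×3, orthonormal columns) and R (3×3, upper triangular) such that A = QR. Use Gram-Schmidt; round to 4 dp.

Q = [[0.6761, 0.2288, 0.2533], [-0.5071, -0.4831, -0.0462], [0.1690, -0.6102, 0.7339], [0.5071, -0.5848, -0.6286]], R = [[5.9161, 2.5355, -3.2116], [0.0000, 5.6188, -3.1781], [0.0000, 0.0000, 3.5476]]

v_1 = (4, -3, 1, 3); ‖v_1‖ = 5.9161, so q_1 = (0.6761, -0.5071, 0.1690, 0.5071).
q_1·v_2 = 0.6761·3 + (-0.5071)·(-4) + 0.1690·(-3) + 0.5071·(-2) = 2.5355.
u_2 = v_2 − 2.5355·q_1 = (1.2857, -2.7143, -3.4286, -3.2857).
‖u_2‖ = 5.6188, so q_2 = (0.2288, -0.4831, -0.6102, -0.5848).
q_1·v_3 = 0.6761·(-2) + (-0.5071)·3 + 0.1690·4 + 0.5071·(-2) = -3.2116; q_2·v_3 = 0.2288·(-2) + (-0.4831)·3 + (-0.6102)·4 + (-0.5848)·(-2) = -3.1781.
u_3 = v_3 + 3.2116·q_1 + 3.1781·q_2 = (0.8986, -0.1638, 2.6036, -2.2299).
‖u_3‖ = 3.5476, so q_3 = (0.2533, -0.0462, 0.7339, -0.6286).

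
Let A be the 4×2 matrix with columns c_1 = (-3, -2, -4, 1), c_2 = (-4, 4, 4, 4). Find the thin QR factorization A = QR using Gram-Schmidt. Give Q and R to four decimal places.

e_1 = c_1/‖c_1‖ = (-3, -2, -4, 1)/5.4772 = (-0.5477, -0.3651, -0.7303, 0.1826).
r_{12} = e_1·c_2 = -1.4606.
u_2 = c_2 + 1.4606·e_1 = (-4.8000, 3.4667, 2.9333, 4.2667).
‖u_2‖ = 7.8655, so e_2 = (-0.6103, 0.4407, 0.3729, 0.5425).

Q = [[-0.5477, -0.6103], [-0.3651, 0.4407], [-0.7303, 0.3729], [0.1826, 0.5425]], R = [[5.4772, -1.4606], [0.0000, 7.8655]]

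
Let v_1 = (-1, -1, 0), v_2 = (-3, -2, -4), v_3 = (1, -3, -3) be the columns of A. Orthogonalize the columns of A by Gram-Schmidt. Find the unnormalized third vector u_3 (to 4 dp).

e_1 = v_1/‖v_1‖ = (-1, -1, 0)/1.4142 = (-0.7071, -0.7071, 0.0000).
r_{12} = e_1·v_2 = 3.5355.
u_2 = v_2 − 3.5355·e_1 = (-0.5000, 0.5000, -4.0000).
‖u_2‖ = 4.0620, so e_2 = (-0.1231, 0.1231, -0.9847).
r_{13} = e_1·v_3 = 1.4142; r_{23} = e_2·v_3 = 2.4618.
u_3 = v_3 − 1.4142·e_1 − 2.4618·e_2 = (2.3030, -2.3030, -0.5758).

u_3 = (2.3030, -2.3030, -0.5758)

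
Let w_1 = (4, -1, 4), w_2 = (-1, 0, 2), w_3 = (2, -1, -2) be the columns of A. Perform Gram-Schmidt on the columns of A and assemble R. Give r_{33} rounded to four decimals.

e_1 = w_1/‖w_1‖ = (4, -1, 4)/5.7446 = (0.6963, -0.1741, 0.6963).
r_{12} = e_1·w_2 = 0.6963.
u_2 = w_2 − 0.6963·e_1 = (-1.4848, 0.1212, 1.5152).
‖u_2‖ = 2.1249, so e_2 = (-0.6988, 0.0570, 0.7130).
r_{13} = e_1·w_3 = 0.1741; r_{23} = e_2·w_3 = -2.8807.
u_3 = w_3 − 0.1741·e_1 + 2.8807·e_2 = (-0.1342, -0.8054, -0.0671).
r_{33} = ‖u_3‖ = 0.8192.

r_{33} = 0.8192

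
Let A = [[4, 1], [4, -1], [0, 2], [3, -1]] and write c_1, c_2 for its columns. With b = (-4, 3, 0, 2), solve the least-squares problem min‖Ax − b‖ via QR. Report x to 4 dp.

c_1 = (4, 4, 0, 3); ‖c_1‖ = 6.4031, so e_1 = (0.6247, 0.6247, 0.0000, 0.4685).
e_1·c_2 = 0.6247·1 + 0.6247·(-1) + 0.0000·2 + 0.4685·(-1) = -0.4685.
u_2 = c_2 + 0.4685·e_1 = (1.2927, -0.7073, 2.0000, -0.7805).
‖u_2‖ = 2.6039, so e_2 = (0.4964, -0.2716, 0.7681, -0.2997).
Qᵀb = (0.3123, -3.4001).
Back-substitute: x_2 = -3.4001/2.6039 = -1.3058.
x_1 = (0.3123 + 0.4685·(-1.3058))/6.4031 = -0.0468.

x = (-0.0468, -1.3058)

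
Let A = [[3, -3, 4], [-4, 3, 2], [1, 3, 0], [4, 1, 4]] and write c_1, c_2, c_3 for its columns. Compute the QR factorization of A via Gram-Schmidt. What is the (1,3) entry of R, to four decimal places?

r_{13} = 3.0861

e_1 = c_1/‖c_1‖ = (3, -4, 1, 4)/6.4807 = (0.4629, -0.6172, 0.1543, 0.6172).
r_{13} = e_1·c_3 = 3.0861.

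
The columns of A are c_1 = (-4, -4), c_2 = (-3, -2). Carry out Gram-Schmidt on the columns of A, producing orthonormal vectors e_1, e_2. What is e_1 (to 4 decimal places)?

e_1 = (-0.7071, -0.7071)

e_1 = c_1/‖c_1‖ = (-4, -4)/5.6569 = (-0.7071, -0.7071).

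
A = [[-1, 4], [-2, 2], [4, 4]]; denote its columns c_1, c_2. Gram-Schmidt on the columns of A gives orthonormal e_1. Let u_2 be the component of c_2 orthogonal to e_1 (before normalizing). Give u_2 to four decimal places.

u_2 = (4.3810, 2.7619, 2.4762)

c_1 = (-1, -2, 4); ‖c_1‖ = 4.5826, so e_1 = (-0.2182, -0.4364, 0.8729).
e_1·c_2 = (-0.2182)·4 + (-0.4364)·2 + 0.8729·4 = 1.7457.
u_2 = c_2 − 1.7457·e_1 = (4.3810, 2.7619, 2.4762).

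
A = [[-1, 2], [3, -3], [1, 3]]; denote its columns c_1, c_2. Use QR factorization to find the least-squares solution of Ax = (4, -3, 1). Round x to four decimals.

q_1 = c_1/‖c_1‖ = (-1, 3, 1)/3.3166 = (-0.3015, 0.9045, 0.3015).
r_{12} = q_1·c_2 = -2.4121.
u_2 = c_2 + 2.4121·q_1 = (1.2727, -0.8182, 3.7273).
‖u_2‖ = 4.0227, so q_2 = (0.3164, -0.2034, 0.9266).
Qᵀb = (-3.6181, 2.8023).
Back-substitute: x_2 = 2.8023/4.0227 = 0.6966.
x_1 = (-3.6181 + 2.4121·0.6966)/3.3166 = -0.5843.

x = (-0.5843, 0.6966)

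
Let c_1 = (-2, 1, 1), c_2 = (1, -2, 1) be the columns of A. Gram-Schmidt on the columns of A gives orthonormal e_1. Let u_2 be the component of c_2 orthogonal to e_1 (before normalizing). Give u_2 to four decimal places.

c_1 = (-2, 1, 1); ‖c_1‖ = 2.4495, so e_1 = (-0.8165, 0.4082, 0.4082).
e_1·c_2 = (-0.8165)·1 + 0.4082·(-2) + 0.4082·1 = -1.2247.
u_2 = c_2 + 1.2247·e_1 = (0.0000, -1.5000, 1.5000).

u_2 = (0.0000, -1.5000, 1.5000)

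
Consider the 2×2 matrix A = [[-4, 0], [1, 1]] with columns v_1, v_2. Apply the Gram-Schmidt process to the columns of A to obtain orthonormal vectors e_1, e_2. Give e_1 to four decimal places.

v_1 = (-4, 1); ‖v_1‖ = 4.1231, so e_1 = (-0.9701, 0.2425).

e_1 = (-0.9701, 0.2425)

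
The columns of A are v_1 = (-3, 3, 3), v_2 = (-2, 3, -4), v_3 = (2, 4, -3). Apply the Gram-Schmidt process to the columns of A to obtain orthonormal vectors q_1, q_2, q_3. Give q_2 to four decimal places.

q_1 = v_1/‖v_1‖ = (-3, 3, 3)/5.1962 = (-0.5774, 0.5774, 0.5774).
r_{12} = q_1·v_2 = 0.5774.
u_2 = v_2 − 0.5774·q_1 = (-1.6667, 2.6667, -4.3333).
‖u_2‖ = 5.3541, so q_2 = (-0.3113, 0.4981, -0.8093).

q_2 = (-0.3113, 0.4981, -0.8093)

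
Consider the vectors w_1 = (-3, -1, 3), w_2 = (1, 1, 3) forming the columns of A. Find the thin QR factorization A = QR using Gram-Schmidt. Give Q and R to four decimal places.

w_1 = (-3, -1, 3); ‖w_1‖ = 4.3589, so e_1 = (-0.6882, -0.2294, 0.6882).
e_1·w_2 = (-0.6882)·1 + (-0.2294)·1 + 0.6882·3 = 1.1471.
u_2 = w_2 − 1.1471·e_1 = (1.7895, 1.2632, 2.2105).
‖u_2‖ = 3.1119, so e_2 = (0.5750, 0.4059, 0.7103).

Q = [[-0.6882, 0.5750], [-0.2294, 0.4059], [0.6882, 0.7103]], R = [[4.3589, 1.1471], [0.0000, 3.1119]]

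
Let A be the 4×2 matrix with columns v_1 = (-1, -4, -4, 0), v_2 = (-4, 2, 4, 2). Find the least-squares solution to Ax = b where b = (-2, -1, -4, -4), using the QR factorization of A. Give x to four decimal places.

v_1 = (-1, -4, -4, 0); ‖v_1‖ = 5.7446, so e_1 = (-0.1741, -0.6963, -0.6963, 0.0000).
e_1·v_2 = (-0.1741)·(-4) + (-0.6963)·2 + (-0.6963)·4 + 0.0000·2 = -3.4816.
u_2 = v_2 + 3.4816·e_1 = (-4.6061, -0.4242, 1.5758, 2.0000).
‖u_2‖ = 5.2800, so e_2 = (-0.8724, -0.0803, 0.2984, 0.3788).
Qᵀb = (3.8297, -0.8838).
Back-substitute: x_2 = -0.8838/5.2800 = -0.1674.
x_1 = (3.8297 + 3.4816·(-0.1674))/5.7446 = 0.5652.

x = (0.5652, -0.1674)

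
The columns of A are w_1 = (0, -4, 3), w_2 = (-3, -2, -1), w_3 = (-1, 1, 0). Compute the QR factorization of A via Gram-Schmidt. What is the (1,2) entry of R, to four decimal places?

r_{12} = 1.0000

w_1 = (0, -4, 3); ‖w_1‖ = 5.0000, so e_1 = (0.0000, -0.8000, 0.6000).
r_{12} = e_1·w_2 = 1.0000.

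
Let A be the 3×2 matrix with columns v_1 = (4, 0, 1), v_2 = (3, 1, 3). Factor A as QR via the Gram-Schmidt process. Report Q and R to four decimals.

Q = [[0.9701, -0.2205], [0.0000, 0.4165], [0.2425, 0.8820]], R = [[4.1231, 3.6380], [0.0000, 2.4010]]

q_1 = v_1/‖v_1‖ = (4, 0, 1)/4.1231 = (0.9701, 0.0000, 0.2425).
r_{12} = q_1·v_2 = 3.6380.
u_2 = v_2 − 3.6380·q_1 = (-0.5294, 1.0000, 2.1176).
‖u_2‖ = 2.4010, so q_2 = (-0.2205, 0.4165, 0.8820).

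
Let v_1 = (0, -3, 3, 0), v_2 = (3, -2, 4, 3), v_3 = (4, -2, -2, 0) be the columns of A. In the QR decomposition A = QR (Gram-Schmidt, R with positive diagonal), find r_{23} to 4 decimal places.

r_{23} = 1.7889

v_1 = (0, -3, 3, 0); ‖v_1‖ = 4.2426, so e_1 = (0.0000, -0.7071, 0.7071, 0.0000).
e_1·v_2 = 0.0000·3 + (-0.7071)·(-2) + 0.7071·4 + 0.0000·3 = 4.2426.
u_2 = v_2 − 4.2426·e_1 = (3.0000, 1.0000, 1.0000, 3.0000).
‖u_2‖ = 4.4721, so e_2 = (0.6708, 0.2236, 0.2236, 0.6708).
r_{23} = e_2·v_3 = 1.7889.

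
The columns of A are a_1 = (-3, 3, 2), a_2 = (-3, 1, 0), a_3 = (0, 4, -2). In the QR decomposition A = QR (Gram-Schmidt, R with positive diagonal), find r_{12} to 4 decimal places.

e_1 = a_1/‖a_1‖ = (-3, 3, 2)/4.6904 = (-0.6396, 0.6396, 0.4264).
r_{12} = e_1·a_2 = 2.5584.

r_{12} = 2.5584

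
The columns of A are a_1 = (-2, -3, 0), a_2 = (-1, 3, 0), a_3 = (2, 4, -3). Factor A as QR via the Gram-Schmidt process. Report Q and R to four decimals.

a_1 = (-2, -3, 0); ‖a_1‖ = 3.6056, so q_1 = (-0.5547, -0.8321, 0.0000).
q_1·a_2 = (-0.5547)·(-1) + (-0.8321)·3 + 0.0000·0 = -1.9415.
u_2 = a_2 + 1.9415·q_1 = (-2.0769, 1.3846, 0.0000).
‖u_2‖ = 2.4962, so q_2 = (-0.8321, 0.5547, 0.0000).
q_1·a_3 = (-0.5547)·2 + (-0.8321)·4 + 0.0000·(-3) = -4.4376; q_2·a_3 = (-0.8321)·2 + 0.5547·4 + 0.0000·(-3) = 0.5547.
u_3 = a_3 + 4.4376·q_1 − 0.5547·q_2 = (0.0000, 0.0000, -3.0000).
‖u_3‖ = 3.0000, so q_3 = (0.0000, 0.0000, -1.0000).

Q = [[-0.5547, -0.8321, 0.0000], [-0.8321, 0.5547, 0.0000], [0.0000, 0.0000, -1.0000]], R = [[3.6056, -1.9415, -4.4376], [0.0000, 2.4962, 0.5547], [0.0000, 0.0000, 3.0000]]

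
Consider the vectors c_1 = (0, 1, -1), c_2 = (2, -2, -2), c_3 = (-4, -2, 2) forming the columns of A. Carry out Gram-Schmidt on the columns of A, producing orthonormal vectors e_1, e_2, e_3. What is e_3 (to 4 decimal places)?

e_3 = (-0.8165, -0.4082, -0.4082)

e_1 = c_1/‖c_1‖ = (0, 1, -1)/1.4142 = (0.0000, 0.7071, -0.7071).
r_{12} = e_1·c_2 = 0.0000.
u_2 = c_2 + 0.0000·e_1 = (2.0000, -2.0000, -2.0000).
‖u_2‖ = 3.4641, so e_2 = (0.5774, -0.5774, -0.5774).
r_{13} = e_1·c_3 = -2.8284; r_{23} = e_2·c_3 = -2.3094.
u_3 = c_3 + 2.8284·e_1 + 2.3094·e_2 = (-2.6667, -1.3333, -1.3333).
‖u_3‖ = 3.2660, so e_3 = (-0.8165, -0.4082, -0.4082).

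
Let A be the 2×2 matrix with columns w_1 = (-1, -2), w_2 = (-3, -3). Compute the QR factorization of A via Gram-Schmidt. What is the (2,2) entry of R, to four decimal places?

r_{22} = 1.3416

w_1 = (-1, -2); ‖w_1‖ = 2.2361, so q_1 = (-0.4472, -0.8944).
q_1·w_2 = (-0.4472)·(-3) + (-0.8944)·(-3) = 4.0249.
u_2 = w_2 − 4.0249·q_1 = (-1.2000, 0.6000).
r_{22} = ‖u_2‖ = 1.3416.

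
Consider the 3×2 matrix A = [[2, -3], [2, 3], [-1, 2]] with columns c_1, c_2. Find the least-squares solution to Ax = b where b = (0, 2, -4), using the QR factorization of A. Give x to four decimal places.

x = (0.8866, -0.0103)

q_1 = c_1/‖c_1‖ = (2, 2, -1)/3.0000 = (0.6667, 0.6667, -0.3333).
r_{12} = q_1·c_2 = -0.6667.
u_2 = c_2 + 0.6667·q_1 = (-2.5556, 3.4444, 1.7778).
‖u_2‖ = 4.6428, so q_2 = (-0.5504, 0.7419, 0.3829).
Qᵀb = (2.6667, -0.0479).
Back-substitute: x_2 = -0.0479/4.6428 = -0.0103.
x_1 = (2.6667 + 0.6667·(-0.0103))/3.0000 = 0.8866.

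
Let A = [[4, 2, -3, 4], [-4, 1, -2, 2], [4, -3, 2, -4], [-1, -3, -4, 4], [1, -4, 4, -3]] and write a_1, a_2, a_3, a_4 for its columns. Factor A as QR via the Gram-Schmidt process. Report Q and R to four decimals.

a_1 = (4, -4, 4, -1, 1); ‖a_1‖ = 7.0711, so q_1 = (0.5657, -0.5657, 0.5657, -0.1414, 0.1414).
q_1·a_2 = 0.5657·2 + (-0.5657)·1 + 0.5657·(-3) + (-0.1414)·(-3) + 0.1414·(-4) = -1.2728.
u_2 = a_2 + 1.2728·q_1 = (2.7200, 0.2800, -2.2800, -3.1800, -3.8200).
‖u_2‖ = 6.1139, so q_2 = (0.4449, 0.0458, -0.3729, -0.5201, -0.6248).
q_1·a_3 = 0.5657·(-3) + (-0.5657)·(-2) + 0.5657·2 + (-0.1414)·(-4) + 0.1414·4 = 1.6971; q_2·a_3 = 0.4449·(-3) + 0.0458·(-2) + (-0.3729)·2 + (-0.5201)·(-4) + (-0.6248)·4 = -2.5908.
u_3 = a_3 − 1.6971·q_1 + 2.5908·q_2 = (-2.8074, -0.9213, 0.0738, -5.1075, 2.1413).
‖u_3‖ = 6.2776, so q_3 = (-0.4472, -0.1468, 0.0118, -0.8136, 0.3411).
q_1·a_4 = 0.5657·4 + (-0.5657)·2 + 0.5657·(-4) + (-0.1414)·4 + 0.1414·(-3) = -2.1213; q_2·a_4 = 0.4449·4 + 0.0458·2 + (-0.3729)·(-4) + (-0.5201)·4 + (-0.6248)·(-3) = 3.1567; q_3·a_4 = (-0.4472)·4 + (-0.1468)·2 + 0.0118·(-4) + (-0.8136)·4 + 0.3411·(-3) = -6.4072.
u_4 = a_4 + 2.1213·q_1 − 3.1567·q_2 + 6.4072·q_3 = (0.9303, -0.2849, -1.5474, 0.1289, 1.4578).
‖u_4‖ = 2.3416, so q_4 = (0.3973, -0.1217, -0.6609, 0.0550, 0.6226).

Q = [[0.5657, 0.4449, -0.4472, 0.3973], [-0.5657, 0.0458, -0.1468, -0.1217], [0.5657, -0.3729, 0.0118, -0.6609], [-0.1414, -0.5201, -0.8136, 0.0550], [0.1414, -0.6248, 0.3411, 0.6226]], R = [[7.0711, -1.2728, 1.6971, -2.1213], [0.0000, 6.1139, -2.5908, 3.1567], [0.0000, 0.0000, 6.2776, -6.4072], [0.0000, 0.0000, 0.0000, 2.3416]]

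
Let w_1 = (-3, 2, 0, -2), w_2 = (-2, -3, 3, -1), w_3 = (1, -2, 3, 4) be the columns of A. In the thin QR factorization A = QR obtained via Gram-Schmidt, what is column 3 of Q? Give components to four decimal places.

e_3 = (-0.2541, 0.3789, 0.4628, 0.7600)

e_1 = w_1/‖w_1‖ = (-3, 2, 0, -2)/4.1231 = (-0.7276, 0.4851, 0.0000, -0.4851).
r_{12} = e_1·w_2 = 0.4851.
u_2 = w_2 − 0.4851·e_1 = (-1.6471, -3.2353, 3.0000, -0.7647).
‖u_2‖ = 4.7712, so e_2 = (-0.3452, -0.6781, 0.6288, -0.1603).
r_{13} = e_1·w_3 = -3.6380; r_{23} = e_2·w_3 = 2.2562.
u_3 = w_3 + 3.6380·e_1 − 2.2562·e_2 = (-0.8682, 1.2946, 1.5814, 2.5969).
‖u_3‖ = 3.4168, so e_3 = (-0.2541, 0.3789, 0.4628, 0.7600).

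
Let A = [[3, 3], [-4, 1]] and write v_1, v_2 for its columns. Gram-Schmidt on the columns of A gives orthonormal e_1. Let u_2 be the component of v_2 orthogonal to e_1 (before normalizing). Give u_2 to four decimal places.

u_2 = (2.4000, 1.8000)

v_1 = (3, -4); ‖v_1‖ = 5.0000, so e_1 = (0.6000, -0.8000).
e_1·v_2 = 0.6000·3 + (-0.8000)·1 = 1.0000.
u_2 = v_2 − 1.0000·e_1 = (2.4000, 1.8000).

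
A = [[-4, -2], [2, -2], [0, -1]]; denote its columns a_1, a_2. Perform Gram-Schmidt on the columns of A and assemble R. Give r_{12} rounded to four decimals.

r_{12} = 0.8944

a_1 = (-4, 2, 0); ‖a_1‖ = 4.4721, so e_1 = (-0.8944, 0.4472, 0.0000).
r_{12} = e_1·a_2 = 0.8944.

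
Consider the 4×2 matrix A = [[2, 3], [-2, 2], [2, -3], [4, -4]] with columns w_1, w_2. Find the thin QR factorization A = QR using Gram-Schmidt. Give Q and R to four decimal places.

Q = [[0.3780, 0.9094], [-0.3780, 0.1173], [0.3780, -0.3227], [0.7559, -0.2347]], R = [[5.2915, -3.7796], [0.0000, 4.8697]]

w_1 = (2, -2, 2, 4); ‖w_1‖ = 5.2915, so q_1 = (0.3780, -0.3780, 0.3780, 0.7559).
q_1·w_2 = 0.3780·3 + (-0.3780)·2 + 0.3780·(-3) + 0.7559·(-4) = -3.7796.
u_2 = w_2 + 3.7796·q_1 = (4.4286, 0.5714, -1.5714, -1.1429).
‖u_2‖ = 4.8697, so q_2 = (0.9094, 0.1173, -0.3227, -0.2347).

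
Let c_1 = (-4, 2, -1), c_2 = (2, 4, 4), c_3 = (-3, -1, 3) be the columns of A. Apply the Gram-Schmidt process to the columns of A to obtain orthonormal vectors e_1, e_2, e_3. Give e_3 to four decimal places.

e_1 = c_1/‖c_1‖ = (-4, 2, -1)/4.5826 = (-0.8729, 0.4364, -0.2182).
r_{12} = e_1·c_2 = -0.8729.
u_2 = c_2 + 0.8729·e_1 = (1.2381, 4.3810, 3.8095).
‖u_2‖ = 5.9362, so e_2 = (0.2086, 0.7380, 0.6417).
r_{13} = e_1·c_3 = 1.5275; r_{23} = e_2·c_3 = 0.5615.
u_3 = c_3 − 1.5275·e_1 − 0.5615·e_2 = (-1.7838, -2.0811, 2.9730).
‖u_3‖ = 4.0437, so e_3 = (-0.4411, -0.5147, 0.7352).

e_3 = (-0.4411, -0.5147, 0.7352)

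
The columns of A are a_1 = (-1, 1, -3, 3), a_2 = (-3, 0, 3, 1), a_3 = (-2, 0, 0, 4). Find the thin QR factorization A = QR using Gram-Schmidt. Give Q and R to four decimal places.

Q = [[-0.2236, -0.7314, 0.4969], [0.2236, 0.0348, -0.5253], [-0.6708, 0.5921, 0.2875], [0.6708, 0.3367, 0.6282]], R = [[4.4721, -0.6708, 3.1305], [0.0000, 4.3070, 2.8094], [0.0000, 0.0000, 1.5190]]

a_1 = (-1, 1, -3, 3); ‖a_1‖ = 4.4721, so q_1 = (-0.2236, 0.2236, -0.6708, 0.6708).
q_1·a_2 = (-0.2236)·(-3) + 0.2236·0 + (-0.6708)·3 + 0.6708·1 = -0.6708.
u_2 = a_2 + 0.6708·q_1 = (-3.1500, 0.1500, 2.5500, 1.4500).
‖u_2‖ = 4.3070, so q_2 = (-0.7314, 0.0348, 0.5921, 0.3367).
q_1·a_3 = (-0.2236)·(-2) + 0.2236·0 + (-0.6708)·0 + 0.6708·4 = 3.1305; q_2·a_3 = (-0.7314)·(-2) + 0.0348·0 + 0.5921·0 + 0.3367·4 = 2.8094.
u_3 = a_3 − 3.1305·q_1 − 2.8094·q_2 = (0.7547, -0.7978, 0.4367, 0.9542).
‖u_3‖ = 1.5190, so q_3 = (0.4969, -0.5253, 0.2875, 0.6282).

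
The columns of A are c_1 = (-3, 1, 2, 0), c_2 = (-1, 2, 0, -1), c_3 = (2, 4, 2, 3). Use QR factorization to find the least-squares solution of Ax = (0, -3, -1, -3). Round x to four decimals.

x = (-0.2892, 0.0845, -0.6871)

c_1 = (-3, 1, 2, 0); ‖c_1‖ = 3.7417, so e_1 = (-0.8018, 0.2673, 0.5345, 0.0000).
e_1·c_2 = (-0.8018)·(-1) + 0.2673·2 + 0.5345·0 + 0.0000·(-1) = 1.3363.
u_2 = c_2 − 1.3363·e_1 = (0.0714, 1.6429, -0.7143, -1.0000).
‖u_2‖ = 2.0529, so e_2 = (0.0348, 0.8003, -0.3479, -0.4871).
e_1·c_3 = (-0.8018)·2 + 0.2673·4 + 0.5345·2 + 0.0000·3 = 0.5345; e_2·c_3 = 0.0348·2 + 0.8003·4 + (-0.3479)·2 + (-0.4871)·3 = 1.1134.
u_3 = c_3 − 0.5345·e_1 − 1.1134·e_2 = (2.3898, 2.9661, 2.1017, 3.5424).
‖u_3‖ = 5.6102, so e_3 = (0.4260, 0.5287, 0.3746, 0.6314).
Qᵀb = (-1.3363, -0.5915, -3.8549).
Back-substitute: x_3 = -3.8549/5.6102 = -0.6871.
x_2 = (-0.5915 − 1.1134·(-0.6871))/2.0529 = 0.0845.
x_1 = (-1.3363 − 1.3363·0.0845 − 0.5345·(-0.6871))/3.7417 = -0.2892.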